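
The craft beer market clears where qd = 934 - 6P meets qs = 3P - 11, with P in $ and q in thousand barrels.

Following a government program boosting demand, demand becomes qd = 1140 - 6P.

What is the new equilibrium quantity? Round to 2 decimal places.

Initially, 934 - 6P = 3P - 11, so 945 = 9P and P = 105, q = 304.
With the change applied: demand qd = 1140 - 6P, supply qs = 3P - 11.
Clearing the new market: 1140 - 6P = 3P - 11, so P = 1151/9 ≈ 127.8889 and q = 1118/3 ≈ 372.6667.

372.67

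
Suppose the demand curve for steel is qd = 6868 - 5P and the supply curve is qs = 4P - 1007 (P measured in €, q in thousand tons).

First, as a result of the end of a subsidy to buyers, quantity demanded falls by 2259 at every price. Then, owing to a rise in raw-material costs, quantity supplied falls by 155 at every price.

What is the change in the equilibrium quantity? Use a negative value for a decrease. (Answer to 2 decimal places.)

Original equilibrium: 6868 - 5P = 4P - 1007 gives 7875 = 9P, so P = 875 and q = 2493.
The shock moves the curves to qd = 4609 - 5P and qs = 4P - 1162.
Setting them equal: 4609 - 5P = 4P - 1162 → 5771 = 9P, so P = 5771/9 ≈ 641.2222 and q = 12626/9 ≈ 1402.8889.
Δq = 1402.8889 − 2493 = -1090.11.

-1090.11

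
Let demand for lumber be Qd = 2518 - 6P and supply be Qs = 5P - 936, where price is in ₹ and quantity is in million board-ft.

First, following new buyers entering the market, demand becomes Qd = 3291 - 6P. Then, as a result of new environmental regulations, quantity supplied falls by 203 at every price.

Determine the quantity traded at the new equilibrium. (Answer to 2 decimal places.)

874.64

Original equilibrium: 2518 - 6P = 5P - 936 gives 3454 = 11P, so P = 314 and Q = 634.
The shock moves the curves to Qd = 3291 - 6P and Qs = 5P - 1139.
New equilibrium: 3291 - 6P = 5P - 1139 ⇒ 4430 = 11P ⇒ P = 4430/11 ≈ 402.7273, Q = 9621/11 ≈ 874.6364.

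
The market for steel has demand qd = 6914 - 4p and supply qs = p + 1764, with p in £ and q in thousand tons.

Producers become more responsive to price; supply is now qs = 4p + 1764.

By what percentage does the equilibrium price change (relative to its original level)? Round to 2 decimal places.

Solve the original market: 6914 - 4p = p + 1764, hence p = 1030 and q = 2794.
The new curves are qd = 6914 - 4p (demand) and qs = 4p + 1764 (supply).
Clearing the new market: 6914 - 4p = 4p + 1764, so p = 643.75 and q = 4339.
%Δp = (643.75 − 1030) / 1030 × 100 = -37.50%.

-37.50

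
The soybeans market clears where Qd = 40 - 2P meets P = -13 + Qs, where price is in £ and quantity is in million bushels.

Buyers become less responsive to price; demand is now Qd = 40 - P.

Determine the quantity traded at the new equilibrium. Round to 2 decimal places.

Original equilibrium: 40 - 2P = P + 13 gives 27 = 3P, so P = 9 and Q = 22.
The new curves are Qd = 40 - P (demand) and Qs = P + 13 (supply).
Setting them equal: 40 - P = P + 13 → 27 = 2P, so P = 13.5 and Q = 26.5.

26.50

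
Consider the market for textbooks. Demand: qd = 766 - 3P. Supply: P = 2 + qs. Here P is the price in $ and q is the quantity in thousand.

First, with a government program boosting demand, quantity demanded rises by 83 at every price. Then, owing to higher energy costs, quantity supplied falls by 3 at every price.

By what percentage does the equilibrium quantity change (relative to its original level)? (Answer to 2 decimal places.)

Solve the original market: 766 - 3P = P - 2, hence P = 192 and q = 190.
With the change applied: demand qd = 849 - 3P, supply qs = P - 5.
Equate the new curves: 849 - 3P = P - 5, giving 854 = 4P, P = 213.5, q = 208.5.
%Δq = (208.5 − 190) / 190 × 100 = +9.74%.

+9.74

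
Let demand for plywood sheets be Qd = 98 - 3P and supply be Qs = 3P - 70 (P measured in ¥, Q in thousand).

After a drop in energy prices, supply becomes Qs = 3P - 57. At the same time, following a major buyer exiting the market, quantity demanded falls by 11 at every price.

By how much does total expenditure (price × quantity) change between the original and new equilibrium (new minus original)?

Original equilibrium: 98 - 3P = 3P - 70 gives 168 = 6P, so P = 28 and Q = 14.
With the change applied: demand Qd = 87 - 3P, supply Qs = 3P - 57.
Clearing the new market: 87 - 3P = 3P - 57, so P = 24 and Q = 15.
Expenditure moves from 28×14 = 392 to 24×15 = 360; change = -32.

-32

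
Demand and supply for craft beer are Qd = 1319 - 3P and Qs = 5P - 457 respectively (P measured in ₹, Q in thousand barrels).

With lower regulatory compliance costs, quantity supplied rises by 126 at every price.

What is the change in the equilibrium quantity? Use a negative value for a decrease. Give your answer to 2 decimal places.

+47.25

Before the shock: 1319 - 3P = 5P - 457 ⇒ 1776 = 8P ⇒ P = 222, Q = 653.
The shock moves the curves to Qd = 1319 - 3P and Qs = 5P - 331.
New equilibrium: 1319 - 3P = 5P - 331 ⇒ 1650 = 8P ⇒ P = 206.25, Q = 700.25.
ΔQ = 700.25 − 653 = +47.25.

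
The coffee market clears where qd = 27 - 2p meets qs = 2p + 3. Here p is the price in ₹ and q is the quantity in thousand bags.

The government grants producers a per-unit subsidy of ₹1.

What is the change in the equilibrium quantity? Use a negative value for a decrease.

+1

Initially, 27 - 2p = 2p + 3, so 24 = 4p and p = 6, q = 15.
Since sellers receive the price plus the subsidy, the effective supply curve becomes qs = 2p + 5.
Equate the new curves: 27 - 2p = 2p + 5, giving 22 = 4p, p = 5.5, q = 16.
Δq = 16 − 15 = +1.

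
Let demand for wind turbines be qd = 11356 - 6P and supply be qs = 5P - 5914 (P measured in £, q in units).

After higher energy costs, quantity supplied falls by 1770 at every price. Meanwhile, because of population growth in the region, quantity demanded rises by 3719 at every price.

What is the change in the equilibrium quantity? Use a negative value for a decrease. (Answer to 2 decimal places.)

Original equilibrium: 11356 - 6P = 5P - 5914 gives 17270 = 11P, so P = 1570 and q = 1936.
The shock moves the curves to qd = 15075 - 6P and qs = 5P - 7684.
Clearing the new market: 15075 - 6P = 5P - 7684, so P = 2069 and q = 2661.
Δq = 2661 − 1936 = +725.00.

+725.00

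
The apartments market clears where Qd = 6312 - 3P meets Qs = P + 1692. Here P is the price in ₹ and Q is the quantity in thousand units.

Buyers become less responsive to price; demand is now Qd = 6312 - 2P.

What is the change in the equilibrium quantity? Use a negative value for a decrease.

+385

Initially, 6312 - 3P = P + 1692, so 4620 = 4P and P = 1155, Q = 2847.
With the change applied: demand Qd = 6312 - 2P, supply Qs = P + 1692.
Clearing the new market: 6312 - 2P = P + 1692, so P = 1540 and Q = 3232.
ΔQ = 3232 − 2847 = +385.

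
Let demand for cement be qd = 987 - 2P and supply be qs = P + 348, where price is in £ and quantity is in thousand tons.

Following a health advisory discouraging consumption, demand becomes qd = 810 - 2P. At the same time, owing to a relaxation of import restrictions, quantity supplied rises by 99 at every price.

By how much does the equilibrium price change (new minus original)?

-92

Solve the original market: 987 - 2P = P + 348, hence P = 213 and q = 561.
With the change applied: demand qd = 810 - 2P, supply qs = P + 447.
Equate the new curves: 810 - 2P = P + 447, giving 363 = 3P, P = 121, q = 568.
ΔP = 121 − 213 = -92.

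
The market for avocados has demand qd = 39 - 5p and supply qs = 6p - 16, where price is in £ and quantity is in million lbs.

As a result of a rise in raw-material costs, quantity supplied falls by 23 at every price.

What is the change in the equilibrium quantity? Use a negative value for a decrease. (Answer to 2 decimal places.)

-10.45

Initially, 39 - 5p = 6p - 16, so 55 = 11p and p = 5, q = 14.
After the shift, demand is qd = 39 - 5p and supply is qs = 6p - 39.
Clearing the new market: 39 - 5p = 6p - 39, so p = 78/11 ≈ 7.0909 and q = 39/11 ≈ 3.5455.
Δq = 3.5455 − 14 = -10.45.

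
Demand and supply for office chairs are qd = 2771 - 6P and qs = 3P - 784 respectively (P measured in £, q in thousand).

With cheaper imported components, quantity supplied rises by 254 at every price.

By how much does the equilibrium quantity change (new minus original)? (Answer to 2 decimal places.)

+169.33

Initially, 2771 - 6P = 3P - 784, so 3555 = 9P and P = 395, q = 401.
The shock moves the curves to qd = 2771 - 6P and qs = 3P - 530.
Setting them equal: 2771 - 6P = 3P - 530 → 3301 = 9P, so P = 3301/9 ≈ 366.7778 and q = 1711/3 ≈ 570.3333.
Δq = 570.3333 − 401 = +169.33.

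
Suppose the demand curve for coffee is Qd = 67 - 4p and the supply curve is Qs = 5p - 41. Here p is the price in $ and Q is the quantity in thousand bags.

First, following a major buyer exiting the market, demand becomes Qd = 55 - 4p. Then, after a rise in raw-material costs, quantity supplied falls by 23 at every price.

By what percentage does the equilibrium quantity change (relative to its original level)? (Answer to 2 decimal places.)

Before the shock: 67 - 4p = 5p - 41 ⇒ 108 = 9p ⇒ p = 12, Q = 19.
With the change applied: demand Qd = 55 - 4p, supply Qs = 5p - 64.
Setting them equal: 55 - 4p = 5p - 64 → 119 = 9p, so p = 119/9 ≈ 13.2222 and Q = 19/9 ≈ 2.1111.
%ΔQ = (2.1111 − 19) / 19 × 100 = -88.89%.

-88.89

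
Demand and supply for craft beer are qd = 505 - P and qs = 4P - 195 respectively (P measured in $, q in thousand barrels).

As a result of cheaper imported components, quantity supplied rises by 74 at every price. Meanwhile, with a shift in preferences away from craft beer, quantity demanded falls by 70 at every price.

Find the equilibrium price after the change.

Initially, 505 - P = 4P - 195, so 700 = 5P and P = 140, q = 365.
The new curves are qd = 435 - P (demand) and qs = 4P - 121 (supply).
Setting them equal: 435 - P = 4P - 121 → 556 = 5P, so P = 111.2 and q = 323.8.

111.2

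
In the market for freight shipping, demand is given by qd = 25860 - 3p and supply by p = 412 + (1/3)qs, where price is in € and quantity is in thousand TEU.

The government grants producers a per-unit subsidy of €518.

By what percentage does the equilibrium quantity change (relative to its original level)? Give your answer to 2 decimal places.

+6.31

Solve the original market: 25860 - 3p = 3p - 1236, hence p = 4516 and q = 12312.
Since sellers receive the price plus the subsidy, the effective supply curve becomes qs = 3p + 318.
Equate the new curves: 25860 - 3p = 3p + 318, giving 25542 = 6p, p = 4257, q = 13089.
%Δq = (13089 − 12312) / 12312 × 100 = +6.31%.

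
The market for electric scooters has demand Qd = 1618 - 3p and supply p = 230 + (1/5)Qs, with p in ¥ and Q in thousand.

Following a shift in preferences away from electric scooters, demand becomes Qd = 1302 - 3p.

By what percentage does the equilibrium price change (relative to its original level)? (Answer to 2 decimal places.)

Initially, 1618 - 3p = 5p - 1150, so 2768 = 8p and p = 346, Q = 580.
After the shift, demand is Qd = 1302 - 3p and supply is Qs = 5p - 1150.
Clearing the new market: 1302 - 3p = 5p - 1150, so p = 306.5 and Q = 382.5.
%Δp = (306.5 − 346) / 346 × 100 = -11.42%.

-11.42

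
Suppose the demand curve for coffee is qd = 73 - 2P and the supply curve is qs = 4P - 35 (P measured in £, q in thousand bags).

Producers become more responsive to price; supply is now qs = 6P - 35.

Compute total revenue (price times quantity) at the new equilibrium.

621

Original equilibrium: 73 - 2P = 4P - 35 gives 108 = 6P, so P = 18 and q = 37.
With the change applied: demand qd = 73 - 2P, supply qs = 6P - 35.
Clearing the new market: 73 - 2P = 6P - 35, so P = 13.5 and q = 46.
New expenditure = 13.5 × 46 = 621.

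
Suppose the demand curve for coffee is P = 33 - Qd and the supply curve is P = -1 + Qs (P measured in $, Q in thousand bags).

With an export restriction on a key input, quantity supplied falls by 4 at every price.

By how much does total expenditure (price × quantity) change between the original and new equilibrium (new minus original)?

-2

Original equilibrium: 33 - P = P + 1 gives 32 = 2P, so P = 16 and Q = 17.
The new curves are Qd = 33 - P (demand) and Qs = P - 3 (supply).
Equate the new curves: 33 - P = P - 3, giving 36 = 2P, P = 18, Q = 15.
Expenditure moves from 16×17 = 272 to 18×15 = 270; change = -2.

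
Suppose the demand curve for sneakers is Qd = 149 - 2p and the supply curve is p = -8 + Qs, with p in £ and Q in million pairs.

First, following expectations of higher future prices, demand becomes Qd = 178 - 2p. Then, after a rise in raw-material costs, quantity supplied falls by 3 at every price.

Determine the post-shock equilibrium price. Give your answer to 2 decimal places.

Solve the original market: 149 - 2p = p + 8, hence p = 47 and Q = 55.
With the change applied: demand Qd = 178 - 2p, supply Qs = p + 5.
Clearing the new market: 178 - 2p = p + 5, so p = 173/3 ≈ 57.6667 and Q = 188/3 ≈ 62.6667.

57.67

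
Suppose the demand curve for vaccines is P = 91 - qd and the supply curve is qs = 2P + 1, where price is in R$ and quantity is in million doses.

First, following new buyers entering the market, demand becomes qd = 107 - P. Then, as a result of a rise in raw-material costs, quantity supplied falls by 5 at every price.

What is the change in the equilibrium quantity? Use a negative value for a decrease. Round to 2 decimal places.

+9.00

Before the shock: 91 - P = 2P + 1 ⇒ 90 = 3P ⇒ P = 30, q = 61.
With the change applied: demand qd = 107 - P, supply qs = 2P - 4.
Equate the new curves: 107 - P = 2P - 4, giving 111 = 3P, P = 37, q = 70.
Δq = 70 − 61 = +9.00.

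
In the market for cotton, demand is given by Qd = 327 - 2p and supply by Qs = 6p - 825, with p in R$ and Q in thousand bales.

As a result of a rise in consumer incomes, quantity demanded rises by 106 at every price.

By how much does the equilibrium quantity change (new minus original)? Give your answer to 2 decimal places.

Before the shock: 327 - 2p = 6p - 825 ⇒ 1152 = 8p ⇒ p = 144, Q = 39.
The shock moves the curves to Qd = 433 - 2p and Qs = 6p - 825.
Equate the new curves: 433 - 2p = 6p - 825, giving 1258 = 8p, p = 157.25, Q = 118.5.
ΔQ = 118.5 − 39 = +79.50.

+79.50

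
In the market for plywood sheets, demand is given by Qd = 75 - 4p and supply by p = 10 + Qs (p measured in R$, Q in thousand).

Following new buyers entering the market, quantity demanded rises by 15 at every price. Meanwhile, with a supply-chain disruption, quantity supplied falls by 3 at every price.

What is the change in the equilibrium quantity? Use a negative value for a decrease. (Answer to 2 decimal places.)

+0.60

Solve the original market: 75 - 4p = p - 10, hence p = 17 and Q = 7.
The new curves are Qd = 90 - 4p (demand) and Qs = p - 13 (supply).
Setting them equal: 90 - 4p = p - 13 → 103 = 5p, so p = 20.6 and Q = 7.6.
ΔQ = 7.6 − 7 = +0.60.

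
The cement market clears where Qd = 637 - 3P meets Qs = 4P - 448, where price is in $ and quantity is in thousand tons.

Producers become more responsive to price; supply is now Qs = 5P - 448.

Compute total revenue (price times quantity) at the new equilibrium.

31210.703125

Solve the original market: 637 - 3P = 4P - 448, hence P = 155 and Q = 172.
The shock moves the curves to Qd = 637 - 3P and Qs = 5P - 448.
Setting them equal: 637 - 3P = 5P - 448 → 1085 = 8P, so P = 135.625 and Q = 230.125.
New expenditure = 135.625 × 230.125 = 31210.703125.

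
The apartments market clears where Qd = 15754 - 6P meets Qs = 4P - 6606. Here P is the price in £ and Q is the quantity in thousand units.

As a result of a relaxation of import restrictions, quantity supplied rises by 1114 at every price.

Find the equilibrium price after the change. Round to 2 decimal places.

Original equilibrium: 15754 - 6P = 4P - 6606 gives 22360 = 10P, so P = 2236 and Q = 2338.
After the shift, demand is Qd = 15754 - 6P and supply is Qs = 4P - 5492.
Equate the new curves: 15754 - 6P = 4P - 5492, giving 21246 = 10P, P = 2124.6, Q = 3006.4.

2124.60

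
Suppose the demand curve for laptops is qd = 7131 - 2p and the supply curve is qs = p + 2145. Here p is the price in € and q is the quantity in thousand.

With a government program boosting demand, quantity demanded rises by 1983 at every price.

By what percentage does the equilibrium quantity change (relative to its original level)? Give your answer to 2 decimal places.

Original equilibrium: 7131 - 2p = p + 2145 gives 4986 = 3p, so p = 1662 and q = 3807.
The new curves are qd = 9114 - 2p (demand) and qs = p + 2145 (supply).
Clearing the new market: 9114 - 2p = p + 2145, so p = 2323 and q = 4468.
%Δq = (4468 − 3807) / 3807 × 100 = +17.36%.

+17.36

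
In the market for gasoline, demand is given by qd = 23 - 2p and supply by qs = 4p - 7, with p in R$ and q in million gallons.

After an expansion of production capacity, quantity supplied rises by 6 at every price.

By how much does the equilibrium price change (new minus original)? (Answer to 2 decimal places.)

Before the shock: 23 - 2p = 4p - 7 ⇒ 30 = 6p ⇒ p = 5, q = 13.
After the shift, demand is qd = 23 - 2p and supply is qs = 4p - 1.
Clearing the new market: 23 - 2p = 4p - 1, so p = 4 and q = 15.
Δp = 4 − 5 = -1.00.

-1.00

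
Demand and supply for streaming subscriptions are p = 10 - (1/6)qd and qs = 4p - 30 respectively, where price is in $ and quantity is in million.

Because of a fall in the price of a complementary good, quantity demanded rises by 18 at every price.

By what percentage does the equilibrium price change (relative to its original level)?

Original equilibrium: 60 - 6p = 4p - 30 gives 90 = 10p, so p = 9 and q = 6.
With the change applied: demand qd = 78 - 6p, supply qs = 4p - 30.
Setting them equal: 78 - 6p = 4p - 30 → 108 = 10p, so p = 10.8 and q = 13.2.
%Δp = (10.8 − 9) / 9 × 100 = +20%.

+20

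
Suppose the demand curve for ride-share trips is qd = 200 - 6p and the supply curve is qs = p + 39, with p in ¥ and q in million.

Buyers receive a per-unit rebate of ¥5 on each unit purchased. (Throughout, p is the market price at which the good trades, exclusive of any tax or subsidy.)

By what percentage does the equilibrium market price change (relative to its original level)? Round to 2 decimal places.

Initially, 200 - 6p = p + 39, so 161 = 7p and p = 23, q = 62.
Since buyers' out-of-pocket price is the market price minus the rebate, the effective demand curve becomes qd = 230 - 6p.
Clearing the new market: 230 - 6p = p + 39, so p = 191/7 ≈ 27.2857 and q = 464/7 ≈ 66.2857.
%Δp = (27.2857 − 23) / 23 × 100 = +18.63%.

+18.63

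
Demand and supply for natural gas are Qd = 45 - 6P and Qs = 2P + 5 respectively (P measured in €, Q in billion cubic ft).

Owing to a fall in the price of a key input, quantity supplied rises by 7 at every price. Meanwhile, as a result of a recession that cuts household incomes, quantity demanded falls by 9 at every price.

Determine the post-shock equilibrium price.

3

Initially, 45 - 6P = 2P + 5, so 40 = 8P and P = 5, Q = 15.
The new curves are Qd = 36 - 6P (demand) and Qs = 2P + 12 (supply).
Setting them equal: 36 - 6P = 2P + 12 → 24 = 8P, so P = 3 and Q = 18.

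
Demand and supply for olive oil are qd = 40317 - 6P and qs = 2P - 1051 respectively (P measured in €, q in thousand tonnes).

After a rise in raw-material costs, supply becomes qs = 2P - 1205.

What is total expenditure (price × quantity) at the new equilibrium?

Initially, 40317 - 6P = 2P - 1051, so 41368 = 8P and P = 5171, q = 9291.
The new curves are qd = 40317 - 6P (demand) and qs = 2P - 1205 (supply).
New equilibrium: 40317 - 6P = 2P - 1205 ⇒ 41522 = 8P ⇒ P = 5190.25, q = 9175.5.
New expenditure = 5190.25 × 9175.5 = 47623138.875.

47623138.875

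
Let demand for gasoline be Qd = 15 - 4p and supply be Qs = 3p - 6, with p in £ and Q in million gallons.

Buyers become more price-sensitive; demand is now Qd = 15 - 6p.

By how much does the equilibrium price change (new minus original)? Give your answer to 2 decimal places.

Solve the original market: 15 - 4p = 3p - 6, hence p = 3 and Q = 3.
With the change applied: demand Qd = 15 - 6p, supply Qs = 3p - 6.
Equate the new curves: 15 - 6p = 3p - 6, giving 21 = 9p, p = 7/3 ≈ 2.3333, Q = 1.
Δp = 2.3333 − 3 = -0.67.

-0.67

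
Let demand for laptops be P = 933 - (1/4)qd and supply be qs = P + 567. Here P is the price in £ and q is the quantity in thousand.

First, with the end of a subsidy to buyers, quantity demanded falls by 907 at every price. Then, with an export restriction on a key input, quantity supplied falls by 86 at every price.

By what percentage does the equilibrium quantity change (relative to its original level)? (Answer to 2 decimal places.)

-20.85

Solve the original market: 3732 - 4P = P + 567, hence P = 633 and q = 1200.
The new curves are qd = 2825 - 4P (demand) and qs = P + 481 (supply).
Equate the new curves: 2825 - 4P = P + 481, giving 2344 = 5P, P = 468.8, q = 949.8.
%Δq = (949.8 − 1200) / 1200 × 100 = -20.85%.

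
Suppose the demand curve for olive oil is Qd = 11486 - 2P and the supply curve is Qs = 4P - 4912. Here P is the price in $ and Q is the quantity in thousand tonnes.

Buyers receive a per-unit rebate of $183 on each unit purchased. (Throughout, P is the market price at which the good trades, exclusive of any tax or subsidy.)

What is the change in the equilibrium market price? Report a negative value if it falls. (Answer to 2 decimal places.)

+61.00

Original equilibrium: 11486 - 2P = 4P - 4912 gives 16398 = 6P, so P = 2733 and Q = 6020.
Since buyers' out-of-pocket price is the market price minus the rebate, the effective demand curve becomes Qd = 11852 - 2P.
Clearing the new market: 11852 - 2P = 4P - 4912, so P = 2794 and Q = 6264.
ΔP = 2794 − 2733 = +61.00.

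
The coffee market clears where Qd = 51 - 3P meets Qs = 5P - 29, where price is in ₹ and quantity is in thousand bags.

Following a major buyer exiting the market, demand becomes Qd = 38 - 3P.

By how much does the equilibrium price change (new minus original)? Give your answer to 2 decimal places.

Solve the original market: 51 - 3P = 5P - 29, hence P = 10 and Q = 21.
With the change applied: demand Qd = 38 - 3P, supply Qs = 5P - 29.
Clearing the new market: 38 - 3P = 5P - 29, so P = 8.375 and Q = 12.875.
ΔP = 8.375 − 10 = -1.63.

-1.63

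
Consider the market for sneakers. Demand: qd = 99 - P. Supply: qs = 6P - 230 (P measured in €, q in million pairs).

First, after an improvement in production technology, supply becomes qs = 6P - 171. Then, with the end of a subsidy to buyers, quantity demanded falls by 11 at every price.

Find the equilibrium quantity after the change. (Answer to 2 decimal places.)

Solve the original market: 99 - P = 6P - 230, hence P = 47 and q = 52.
After the shift, demand is qd = 88 - P and supply is qs = 6P - 171.
Equate the new curves: 88 - P = 6P - 171, giving 259 = 7P, P = 37, q = 51.

51.00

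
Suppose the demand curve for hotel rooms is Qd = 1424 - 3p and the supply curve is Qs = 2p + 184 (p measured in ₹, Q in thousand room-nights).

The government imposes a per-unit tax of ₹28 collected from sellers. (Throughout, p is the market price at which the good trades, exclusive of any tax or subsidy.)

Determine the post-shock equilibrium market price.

Before the shock: 1424 - 3p = 2p + 184 ⇒ 1240 = 5p ⇒ p = 248, Q = 680.
Since sellers keep the price net of the tax, the effective supply curve becomes Qs = 2p + 128.
Equate the new curves: 1424 - 3p = 2p + 128, giving 1296 = 5p, p = 259.2, Q = 646.4.

259.2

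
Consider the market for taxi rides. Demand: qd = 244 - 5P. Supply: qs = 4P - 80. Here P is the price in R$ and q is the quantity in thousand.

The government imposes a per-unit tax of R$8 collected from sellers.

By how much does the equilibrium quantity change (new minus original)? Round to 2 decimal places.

Solve the original market: 244 - 5P = 4P - 80, hence P = 36 and q = 64.
Since sellers keep the price net of the tax, the effective supply curve becomes qs = 4P - 112.
New equilibrium: 244 - 5P = 4P - 112 ⇒ 356 = 9P ⇒ P = 356/9 ≈ 39.5556, q = 416/9 ≈ 46.2222.
Δq = 46.2222 − 64 = -17.78.

-17.78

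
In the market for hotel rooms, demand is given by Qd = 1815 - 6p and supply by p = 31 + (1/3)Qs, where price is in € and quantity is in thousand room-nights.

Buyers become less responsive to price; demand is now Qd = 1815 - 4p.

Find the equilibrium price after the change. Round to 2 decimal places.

272.57

Solve the original market: 1815 - 6p = 3p - 93, hence p = 212 and Q = 543.
After the shift, demand is Qd = 1815 - 4p and supply is Qs = 3p - 93.
Equate the new curves: 1815 - 4p = 3p - 93, giving 1908 = 7p, p = 1908/7 ≈ 272.5714, Q = 5073/7 ≈ 724.7143.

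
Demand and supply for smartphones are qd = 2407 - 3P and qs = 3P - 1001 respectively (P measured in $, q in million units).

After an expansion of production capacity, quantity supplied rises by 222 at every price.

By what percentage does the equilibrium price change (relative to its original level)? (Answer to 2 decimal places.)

Before the shock: 2407 - 3P = 3P - 1001 ⇒ 3408 = 6P ⇒ P = 568, q = 703.
With the change applied: demand qd = 2407 - 3P, supply qs = 3P - 779.
Setting them equal: 2407 - 3P = 3P - 779 → 3186 = 6P, so P = 531 and q = 814.
%ΔP = (531 − 568) / 568 × 100 = -6.51%.

-6.51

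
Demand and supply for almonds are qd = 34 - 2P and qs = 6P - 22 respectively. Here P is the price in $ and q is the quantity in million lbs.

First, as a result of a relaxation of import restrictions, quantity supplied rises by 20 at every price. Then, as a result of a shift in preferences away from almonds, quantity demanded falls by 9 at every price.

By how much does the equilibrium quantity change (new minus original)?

-1.75

Original equilibrium: 34 - 2P = 6P - 22 gives 56 = 8P, so P = 7 and q = 20.
The new curves are qd = 25 - 2P (demand) and qs = 6P - 2 (supply).
Equate the new curves: 25 - 2P = 6P - 2, giving 27 = 8P, P = 3.375, q = 18.25.
Δq = 18.25 − 20 = -1.75.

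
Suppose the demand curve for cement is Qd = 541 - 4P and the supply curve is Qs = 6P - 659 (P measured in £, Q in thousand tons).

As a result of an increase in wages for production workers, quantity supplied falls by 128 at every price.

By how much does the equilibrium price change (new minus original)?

+12.8

Initially, 541 - 4P = 6P - 659, so 1200 = 10P and P = 120, Q = 61.
The shock moves the curves to Qd = 541 - 4P and Qs = 6P - 787.
Setting them equal: 541 - 4P = 6P - 787 → 1328 = 10P, so P = 132.8 and Q = 9.8.
ΔP = 132.8 − 120 = +12.8.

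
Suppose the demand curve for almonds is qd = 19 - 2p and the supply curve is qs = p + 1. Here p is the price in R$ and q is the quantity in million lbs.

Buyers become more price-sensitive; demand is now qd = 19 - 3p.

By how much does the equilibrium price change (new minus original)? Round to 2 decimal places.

-1.50

Initially, 19 - 2p = p + 1, so 18 = 3p and p = 6, q = 7.
The new curves are qd = 19 - 3p (demand) and qs = p + 1 (supply).
New equilibrium: 19 - 3p = p + 1 ⇒ 18 = 4p ⇒ p = 4.5, q = 5.5.
Δp = 4.5 − 6 = -1.50.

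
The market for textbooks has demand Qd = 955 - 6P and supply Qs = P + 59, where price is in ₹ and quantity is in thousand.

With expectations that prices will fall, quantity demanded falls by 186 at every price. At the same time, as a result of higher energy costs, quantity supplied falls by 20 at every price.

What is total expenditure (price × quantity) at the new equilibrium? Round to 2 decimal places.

14942.65

Initially, 955 - 6P = P + 59, so 896 = 7P and P = 128, Q = 187.
With the change applied: demand Qd = 769 - 6P, supply Qs = P + 39.
New equilibrium: 769 - 6P = P + 39 ⇒ 730 = 7P ⇒ P = 730/7 ≈ 104.2857, Q = 1003/7 ≈ 143.2857.
New expenditure = 104.2857 × 143.2857 = 14942.65.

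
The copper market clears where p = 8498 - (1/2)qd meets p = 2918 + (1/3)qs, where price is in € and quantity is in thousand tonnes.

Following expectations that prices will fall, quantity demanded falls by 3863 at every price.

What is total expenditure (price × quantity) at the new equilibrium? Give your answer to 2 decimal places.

Before the shock: 16996 - 2p = 3p - 8754 ⇒ 25750 = 5p ⇒ p = 5150, q = 6696.
The new curves are qd = 13133 - 2p (demand) and qs = 3p - 8754 (supply).
Equate the new curves: 13133 - 2p = 3p - 8754, giving 21887 = 5p, p = 4377.4, q = 4378.2.
New expenditure = 4377.4 × 4378.2 = 19165132.68.

19165132.68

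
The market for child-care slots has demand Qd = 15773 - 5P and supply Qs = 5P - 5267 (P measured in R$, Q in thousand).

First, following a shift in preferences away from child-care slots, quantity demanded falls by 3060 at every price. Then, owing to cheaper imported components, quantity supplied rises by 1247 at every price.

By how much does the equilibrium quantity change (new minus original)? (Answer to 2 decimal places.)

-906.50

Original equilibrium: 15773 - 5P = 5P - 5267 gives 21040 = 10P, so P = 2104 and Q = 5253.
The shock moves the curves to Qd = 12713 - 5P and Qs = 5P - 4020.
Setting them equal: 12713 - 5P = 5P - 4020 → 16733 = 10P, so P = 1673.3 and Q = 4346.5.
ΔQ = 4346.5 − 5253 = -906.50.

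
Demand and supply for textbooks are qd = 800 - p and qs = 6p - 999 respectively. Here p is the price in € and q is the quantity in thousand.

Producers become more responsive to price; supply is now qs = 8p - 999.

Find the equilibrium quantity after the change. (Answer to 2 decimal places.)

Initially, 800 - p = 6p - 999, so 1799 = 7p and p = 257, q = 543.
After the shift, demand is qd = 800 - p and supply is qs = 8p - 999.
Clearing the new market: 800 - p = 8p - 999, so p = 1799/9 ≈ 199.8889 and q = 5401/9 ≈ 600.1111.

600.11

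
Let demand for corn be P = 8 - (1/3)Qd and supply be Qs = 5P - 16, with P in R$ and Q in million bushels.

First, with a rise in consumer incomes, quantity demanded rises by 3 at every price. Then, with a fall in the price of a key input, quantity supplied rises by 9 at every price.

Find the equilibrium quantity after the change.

14.25

Original equilibrium: 24 - 3P = 5P - 16 gives 40 = 8P, so P = 5 and Q = 9.
With the change applied: demand Qd = 27 - 3P, supply Qs = 5P - 7.
Clearing the new market: 27 - 3P = 5P - 7, so P = 4.25 and Q = 14.25.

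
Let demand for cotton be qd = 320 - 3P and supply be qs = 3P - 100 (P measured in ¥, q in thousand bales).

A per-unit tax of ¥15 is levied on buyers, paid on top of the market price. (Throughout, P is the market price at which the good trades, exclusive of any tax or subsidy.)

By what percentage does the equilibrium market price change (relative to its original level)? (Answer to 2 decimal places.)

-10.71

Original equilibrium: 320 - 3P = 3P - 100 gives 420 = 6P, so P = 70 and q = 110.
Since buyers pay the price plus the tax, the effective demand curve becomes qd = 275 - 3P.
Clearing the new market: 275 - 3P = 3P - 100, so P = 62.5 and q = 87.5.
%ΔP = (62.5 − 70) / 70 × 100 = -10.71%.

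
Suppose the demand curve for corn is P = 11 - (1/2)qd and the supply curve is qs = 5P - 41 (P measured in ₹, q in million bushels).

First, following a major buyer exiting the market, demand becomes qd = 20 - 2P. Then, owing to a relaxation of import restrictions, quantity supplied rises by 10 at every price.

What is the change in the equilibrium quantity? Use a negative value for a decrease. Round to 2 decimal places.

Before the shock: 22 - 2P = 5P - 41 ⇒ 63 = 7P ⇒ P = 9, q = 4.
The shock moves the curves to qd = 20 - 2P and qs = 5P - 31.
New equilibrium: 20 - 2P = 5P - 31 ⇒ 51 = 7P ⇒ P = 51/7 ≈ 7.2857, q = 38/7 ≈ 5.4286.
Δq = 5.4286 − 4 = +1.43.

+1.43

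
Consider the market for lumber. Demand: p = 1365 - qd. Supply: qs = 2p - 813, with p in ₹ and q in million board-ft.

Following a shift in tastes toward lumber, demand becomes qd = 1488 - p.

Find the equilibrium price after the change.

767

Before the shock: 1365 - p = 2p - 813 ⇒ 2178 = 3p ⇒ p = 726, q = 639.
After the shift, demand is qd = 1488 - p and supply is qs = 2p - 813.
New equilibrium: 1488 - p = 2p - 813 ⇒ 2301 = 3p ⇒ p = 767, q = 721.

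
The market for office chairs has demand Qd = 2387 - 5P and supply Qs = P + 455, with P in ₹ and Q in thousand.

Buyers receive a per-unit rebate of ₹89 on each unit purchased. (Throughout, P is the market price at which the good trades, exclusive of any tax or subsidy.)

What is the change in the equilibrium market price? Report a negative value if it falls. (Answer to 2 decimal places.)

Before the shock: 2387 - 5P = P + 455 ⇒ 1932 = 6P ⇒ P = 322, Q = 777.
Since buyers' out-of-pocket price is the market price minus the rebate, the effective demand curve becomes Qd = 2832 - 5P.
Clearing the new market: 2832 - 5P = P + 455, so P = 2377/6 ≈ 396.1667 and Q = 5107/6 ≈ 851.1667.
ΔP = 396.1667 − 322 = +74.17.

+74.17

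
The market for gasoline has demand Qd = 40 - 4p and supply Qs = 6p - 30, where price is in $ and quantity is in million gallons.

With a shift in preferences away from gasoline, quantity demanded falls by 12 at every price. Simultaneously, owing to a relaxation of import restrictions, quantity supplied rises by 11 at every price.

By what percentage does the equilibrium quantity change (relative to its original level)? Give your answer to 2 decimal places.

-23.33

Solve the original market: 40 - 4p = 6p - 30, hence p = 7 and Q = 12.
The shock moves the curves to Qd = 28 - 4p and Qs = 6p - 19.
New equilibrium: 28 - 4p = 6p - 19 ⇒ 47 = 10p ⇒ p = 4.7, Q = 9.2.
%ΔQ = (9.2 − 12) / 12 × 100 = -23.33%.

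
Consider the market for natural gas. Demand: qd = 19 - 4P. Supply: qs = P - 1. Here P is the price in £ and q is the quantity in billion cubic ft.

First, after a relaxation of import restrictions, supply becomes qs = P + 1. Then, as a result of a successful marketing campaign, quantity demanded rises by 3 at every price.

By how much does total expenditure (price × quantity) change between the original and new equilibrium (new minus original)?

+9.84

Solve the original market: 19 - 4P = P - 1, hence P = 4 and q = 3.
With the change applied: demand qd = 22 - 4P, supply qs = P + 1.
Setting them equal: 22 - 4P = P + 1 → 21 = 5P, so P = 4.2 and q = 5.2.
Expenditure moves from 4×3 = 12 to 4.2×5.2 = 21.84; change = +9.84.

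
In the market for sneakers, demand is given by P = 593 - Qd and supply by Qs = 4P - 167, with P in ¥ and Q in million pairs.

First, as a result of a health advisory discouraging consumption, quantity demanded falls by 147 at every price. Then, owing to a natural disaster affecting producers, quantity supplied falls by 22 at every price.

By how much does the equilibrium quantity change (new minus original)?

Solve the original market: 593 - P = 4P - 167, hence P = 152 and Q = 441.
The shock moves the curves to Qd = 446 - P and Qs = 4P - 189.
New equilibrium: 446 - P = 4P - 189 ⇒ 635 = 5P ⇒ P = 127, Q = 319.
ΔQ = 319 − 441 = -122.

-122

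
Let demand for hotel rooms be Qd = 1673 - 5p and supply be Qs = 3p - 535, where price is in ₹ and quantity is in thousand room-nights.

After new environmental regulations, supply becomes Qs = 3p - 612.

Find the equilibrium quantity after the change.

244.875

Original equilibrium: 1673 - 5p = 3p - 535 gives 2208 = 8p, so p = 276 and Q = 293.
The new curves are Qd = 1673 - 5p (demand) and Qs = 3p - 612 (supply).
Equate the new curves: 1673 - 5p = 3p - 612, giving 2285 = 8p, p = 285.625, Q = 244.875.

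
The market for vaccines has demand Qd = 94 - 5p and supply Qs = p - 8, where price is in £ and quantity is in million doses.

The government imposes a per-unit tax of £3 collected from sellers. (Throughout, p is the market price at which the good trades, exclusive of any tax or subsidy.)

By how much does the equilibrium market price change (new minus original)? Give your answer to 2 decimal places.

Solve the original market: 94 - 5p = p - 8, hence p = 17 and Q = 9.
Since sellers keep the price net of the tax, the effective supply curve becomes Qs = p - 11.
New equilibrium: 94 - 5p = p - 11 ⇒ 105 = 6p ⇒ p = 17.5, Q = 6.5.
Δp = 17.5 − 17 = +0.50.

+0.50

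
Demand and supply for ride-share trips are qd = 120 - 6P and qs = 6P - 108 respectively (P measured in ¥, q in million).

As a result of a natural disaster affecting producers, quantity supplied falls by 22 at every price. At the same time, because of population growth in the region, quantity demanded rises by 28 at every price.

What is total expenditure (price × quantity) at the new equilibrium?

208.5

Original equilibrium: 120 - 6P = 6P - 108 gives 228 = 12P, so P = 19 and q = 6.
With the change applied: demand qd = 148 - 6P, supply qs = 6P - 130.
Clearing the new market: 148 - 6P = 6P - 130, so P = 139/6 ≈ 23.1667 and q = 9.
New expenditure = 23.1667 × 9 = 208.5.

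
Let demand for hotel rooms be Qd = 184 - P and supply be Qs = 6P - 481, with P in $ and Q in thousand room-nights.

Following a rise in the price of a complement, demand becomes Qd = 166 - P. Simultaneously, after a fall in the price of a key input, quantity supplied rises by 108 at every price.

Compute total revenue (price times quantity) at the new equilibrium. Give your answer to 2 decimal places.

6853.00

Initially, 184 - P = 6P - 481, so 665 = 7P and P = 95, Q = 89.
With the change applied: demand Qd = 166 - P, supply Qs = 6P - 373.
Clearing the new market: 166 - P = 6P - 373, so P = 77 and Q = 89.
New expenditure = 77 × 89 = 6853.00.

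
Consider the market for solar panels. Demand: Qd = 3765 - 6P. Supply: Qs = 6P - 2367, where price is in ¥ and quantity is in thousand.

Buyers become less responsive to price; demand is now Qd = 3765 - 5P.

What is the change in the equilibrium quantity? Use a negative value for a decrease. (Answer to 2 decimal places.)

Original equilibrium: 3765 - 6P = 6P - 2367 gives 6132 = 12P, so P = 511 and Q = 699.
After the shift, demand is Qd = 3765 - 5P and supply is Qs = 6P - 2367.
New equilibrium: 3765 - 5P = 6P - 2367 ⇒ 6132 = 11P ⇒ P = 6132/11 ≈ 557.4545, Q = 10755/11 ≈ 977.7273.
ΔQ = 977.7273 − 699 = +278.73.

+278.73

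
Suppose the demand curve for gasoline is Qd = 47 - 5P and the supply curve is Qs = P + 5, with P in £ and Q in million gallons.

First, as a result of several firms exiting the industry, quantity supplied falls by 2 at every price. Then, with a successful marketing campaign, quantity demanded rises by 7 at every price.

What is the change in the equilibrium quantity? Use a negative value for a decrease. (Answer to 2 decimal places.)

-0.50

Initially, 47 - 5P = P + 5, so 42 = 6P and P = 7, Q = 12.
The new curves are Qd = 54 - 5P (demand) and Qs = P + 3 (supply).
Setting them equal: 54 - 5P = P + 3 → 51 = 6P, so P = 8.5 and Q = 11.5.
ΔQ = 11.5 − 12 = -0.50.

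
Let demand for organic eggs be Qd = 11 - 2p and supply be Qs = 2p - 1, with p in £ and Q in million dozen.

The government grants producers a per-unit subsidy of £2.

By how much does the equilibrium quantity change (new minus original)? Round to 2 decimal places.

Original equilibrium: 11 - 2p = 2p - 1 gives 12 = 4p, so p = 3 and Q = 5.
Since sellers receive the price plus the subsidy, the effective supply curve becomes Qs = 2p + 3.
Setting them equal: 11 - 2p = 2p + 3 → 8 = 4p, so p = 2 and Q = 7.
ΔQ = 7 − 5 = +2.00.

+2.00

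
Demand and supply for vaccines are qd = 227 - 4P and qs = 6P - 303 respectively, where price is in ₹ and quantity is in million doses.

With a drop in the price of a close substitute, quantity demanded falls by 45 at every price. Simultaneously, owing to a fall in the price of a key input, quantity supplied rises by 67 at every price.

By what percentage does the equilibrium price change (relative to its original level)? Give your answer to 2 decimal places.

-21.13

Initially, 227 - 4P = 6P - 303, so 530 = 10P and P = 53, q = 15.
With the change applied: demand qd = 182 - 4P, supply qs = 6P - 236.
Setting them equal: 182 - 4P = 6P - 236 → 418 = 10P, so P = 41.8 and q = 14.8.
%ΔP = (41.8 − 53) / 53 × 100 = -21.13%.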